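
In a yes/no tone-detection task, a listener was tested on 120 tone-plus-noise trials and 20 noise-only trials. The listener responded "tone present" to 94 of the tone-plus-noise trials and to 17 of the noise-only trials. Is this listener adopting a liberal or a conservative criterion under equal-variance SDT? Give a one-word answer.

z(H) = 0.784, z(FA) = 1.036
c = −½·(z(H) + z(FA)) = -0.910
c < 0 → liberal criterion (biased toward responding “yes”).

liberal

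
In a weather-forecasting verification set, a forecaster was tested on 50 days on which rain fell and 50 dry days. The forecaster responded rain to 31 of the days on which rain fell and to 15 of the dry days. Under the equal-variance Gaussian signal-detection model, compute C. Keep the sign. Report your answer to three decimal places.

C = 0.109

H = 31/50 = 0.6200
FA = 15/50 = 0.3000
Φ⁻¹(H) = Φ⁻¹(0.6200) = 0.3055
Φ⁻¹(FA) = Φ⁻¹(0.3000) = -0.5244
c = −½·[z(H) + z(FA)] = −0.5 × (0.3055 + (-0.5244)) = 0.10945
c > 0: the forecaster has a conservative response bias.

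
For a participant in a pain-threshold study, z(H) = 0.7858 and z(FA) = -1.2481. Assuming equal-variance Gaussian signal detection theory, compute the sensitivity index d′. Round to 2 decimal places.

d′ = 2.03

d' = z(H) − z(FA) = 0.7858 − (-1.2481) = 2.0339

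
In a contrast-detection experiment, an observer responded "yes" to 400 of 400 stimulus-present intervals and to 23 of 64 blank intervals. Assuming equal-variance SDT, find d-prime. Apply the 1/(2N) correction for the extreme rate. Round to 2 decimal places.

d-prime = 3.38

The hit rate is 400/400 = 1, so apply the 1/(2N) correction: H → 1 − 1/(2·400) = 0.99875.
z(H) = z(0.99875) = 3.023
z(FA) = z(0.35938) = -0.360
d' = 3.023 − (-0.360) = 3.383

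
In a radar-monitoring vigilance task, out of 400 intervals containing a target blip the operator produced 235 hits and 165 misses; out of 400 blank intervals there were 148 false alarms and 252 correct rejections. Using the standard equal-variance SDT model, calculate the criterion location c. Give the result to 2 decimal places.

H = 235/400 = 0.5875
FA = 148/400 = 0.3700
z(H) = 0.221
z(FA) = -0.332
c = −½·[z(H) + z(FA)] = −0.5 × (0.221 + (-0.332)) = 0.0555
c > 0: the operator has a conservative response bias.

c = 0.06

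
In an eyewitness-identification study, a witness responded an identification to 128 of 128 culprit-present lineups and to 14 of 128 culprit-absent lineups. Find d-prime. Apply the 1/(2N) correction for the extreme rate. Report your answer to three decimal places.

d-prime = 3.890

The hit rate is 128/128 = 1, so apply the 1/(2N) correction: H → 1 − 1/(2·128) = 0.99609.
z(H) = z(0.99609) = 2.6597
z(FA) = z(0.10938) = -1.2298
d' = 2.6597 − (-1.2298) = 3.8895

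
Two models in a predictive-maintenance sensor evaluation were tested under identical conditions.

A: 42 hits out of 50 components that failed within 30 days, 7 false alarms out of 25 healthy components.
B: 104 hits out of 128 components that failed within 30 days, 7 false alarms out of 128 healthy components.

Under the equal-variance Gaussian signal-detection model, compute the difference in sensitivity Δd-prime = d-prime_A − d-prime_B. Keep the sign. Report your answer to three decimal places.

Δd-prime = -0.911

A: z(0.8400) = 0.9945, z(0.2800) = -0.5828, d' = 1.5773
B: z(0.8125) = 0.8871, z(0.0547) = -1.6009, d' = 2.4880
Δd' = d'_A − d'_B = 1.5773 − 2.4880 = -0.9107
B has the higher sensitivity.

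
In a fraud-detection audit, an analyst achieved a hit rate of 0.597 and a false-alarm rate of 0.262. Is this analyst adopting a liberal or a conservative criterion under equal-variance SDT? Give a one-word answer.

z(H) = 0.246, z(FA) = -0.637
c = −½·(z(H) + z(FA)) = 0.1955
c > 0 → conservative criterion (biased toward responding “no”).

conservative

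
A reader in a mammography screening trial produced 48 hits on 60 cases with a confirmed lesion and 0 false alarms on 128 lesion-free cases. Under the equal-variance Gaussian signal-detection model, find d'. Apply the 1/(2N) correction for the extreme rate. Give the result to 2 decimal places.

The false-alarm rate is 0/128 = 0, so apply the 1/(2N) correction: FA → 1/(2·128) = 0.00391.
z(H) = z(0.80000) = 0.842
z(FA) = z(0.00391) = -2.660
d' = 0.842 − (-2.660) = 3.502

d' = 3.50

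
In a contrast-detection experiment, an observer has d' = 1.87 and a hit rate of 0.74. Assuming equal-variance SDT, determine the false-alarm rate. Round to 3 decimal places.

false-alarm rate = 0.110

z(hit rate) = z(0.74) = 0.6433
z(FA) = z(H) − d' = 0.6433 − 1.87 = -1.2267
false-alarm rate = Φ(-1.2267) = 0.1100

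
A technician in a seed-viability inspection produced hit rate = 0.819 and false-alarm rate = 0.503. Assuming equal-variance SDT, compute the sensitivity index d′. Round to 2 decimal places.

d′ = 0.90

z(H) = z(0.819) = 0.9116
z(FA) = z(0.503) = 0.0075
d' = z(H) − z(FA) = 0.9116 − 0.0075 = 0.9041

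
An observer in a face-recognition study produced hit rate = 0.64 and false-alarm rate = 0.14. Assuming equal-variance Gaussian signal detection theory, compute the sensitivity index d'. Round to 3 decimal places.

d' = 1.439

z(H) = 0.3585
z(FA) = -1.0803
d' = z(H) − z(FA) = 0.3585 − (-1.0803) = 1.4388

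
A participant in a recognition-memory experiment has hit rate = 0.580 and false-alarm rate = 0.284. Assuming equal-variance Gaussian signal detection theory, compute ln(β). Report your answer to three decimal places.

z(H) = 0.2019
z(FA) = -0.5710
ln β = −½·[z(H)² − z(FA)²] = −0.5 × (0.0408 − 0.3260) = 0.1426

ln β = 0.143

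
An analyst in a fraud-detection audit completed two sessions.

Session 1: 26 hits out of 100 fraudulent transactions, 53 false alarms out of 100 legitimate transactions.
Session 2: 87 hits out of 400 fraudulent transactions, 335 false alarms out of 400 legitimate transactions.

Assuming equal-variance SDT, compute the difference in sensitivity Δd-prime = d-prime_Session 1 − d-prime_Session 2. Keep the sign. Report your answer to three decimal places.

Session 1: z(0.2600) = -0.6433, z(0.5300) = 0.0753, d' = -0.7186
Session 2: z(0.2175) = -0.7807, z(0.8375) = 0.9842, d' = -1.7649
Δd' = d'_Session 1 − d'_Session 2 = -0.7186 − (-1.7649) = 1.0463
Session 1 has the higher sensitivity.

Δd-prime = 1.046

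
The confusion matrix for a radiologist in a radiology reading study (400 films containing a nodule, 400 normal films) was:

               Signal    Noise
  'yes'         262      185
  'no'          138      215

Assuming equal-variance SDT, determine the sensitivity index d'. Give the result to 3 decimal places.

d' = 0.493

H = 262/400 = 0.6550
FA = 185/400 = 0.4625
z(H) = z(0.6550) = 0.3989
z(FA) = z(0.4625) = -0.0941
d' = z(H) − z(FA) = 0.3989 − (-0.0941) = 0.4930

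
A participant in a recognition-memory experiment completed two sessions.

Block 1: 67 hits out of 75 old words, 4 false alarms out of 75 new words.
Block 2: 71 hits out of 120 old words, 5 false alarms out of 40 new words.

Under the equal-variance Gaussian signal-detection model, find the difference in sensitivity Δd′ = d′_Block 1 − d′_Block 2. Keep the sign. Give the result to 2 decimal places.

Δd′ = 1.48

Block 1: z(0.8933) = 1.244, z(0.0533) = -1.614, d' = 2.858
Block 2: z(0.5917) = 0.232, z(0.1250) = -1.150, d' = 1.382
Δd' = d'_Block 1 − d'_Block 2 = 2.858 − 1.382 = 1.476
Block 1 has the higher sensitivity.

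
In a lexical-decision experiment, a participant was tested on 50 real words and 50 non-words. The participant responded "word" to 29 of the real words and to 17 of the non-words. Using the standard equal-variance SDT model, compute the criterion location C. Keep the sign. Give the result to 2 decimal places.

H = 29/50 = 0.5800
FA = 17/50 = 0.3400
Φ⁻¹(0.5800) = 0.2019, Φ⁻¹(0.3400) = -0.4125
c = −½·[z(H) + z(FA)] = −0.5 × (0.2019 + (-0.4125)) = 0.1053

C = 0.11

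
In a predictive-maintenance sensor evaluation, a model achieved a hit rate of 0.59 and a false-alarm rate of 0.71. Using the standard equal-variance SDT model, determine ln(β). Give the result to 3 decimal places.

z(H) = 0.2275
z(FA) = 0.5534
ln β = −½·[z(H)² − z(FA)²] = −0.5 × (0.0518 − 0.3063) = 0.12725

ln β = 0.127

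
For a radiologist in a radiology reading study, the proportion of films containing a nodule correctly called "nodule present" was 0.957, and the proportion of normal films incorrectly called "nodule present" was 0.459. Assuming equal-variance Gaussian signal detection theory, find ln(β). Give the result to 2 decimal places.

ln β = -1.47

z(H) = z(0.957) = 1.717
z(FA) = z(0.459) = -0.103
ln β = −½·[z(H)² − z(FA)²] = −0.5 × (2.948 − 0.011) = -1.4685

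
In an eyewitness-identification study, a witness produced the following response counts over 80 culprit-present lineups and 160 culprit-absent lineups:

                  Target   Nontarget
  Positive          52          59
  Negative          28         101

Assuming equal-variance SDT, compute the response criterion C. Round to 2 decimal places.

C = -0.03

H = 52/80 = 0.6500
FA = 59/160 = 0.3688
z(0.6500) = 0.385, z(0.3688) = -0.335
c = −½·[z(H) + z(FA)] = −0.5 × (0.385 + (-0.335)) = -0.025
c < 0: the witness has a liberal response bias.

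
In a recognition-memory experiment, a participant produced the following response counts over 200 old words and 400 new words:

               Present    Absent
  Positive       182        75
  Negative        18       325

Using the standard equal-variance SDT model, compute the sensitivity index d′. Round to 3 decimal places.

d′ = 2.228

H = 182/200 = 0.9100
FA = 75/400 = 0.1875
Φ⁻¹(H) = 1.3408
Φ⁻¹(FA) = -0.8871
d' = z(H) − z(FA) = 1.3408 − (-0.8871) = 2.2279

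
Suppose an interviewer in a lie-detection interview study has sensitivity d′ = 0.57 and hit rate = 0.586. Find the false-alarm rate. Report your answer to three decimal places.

false-alarm rate = 0.362

z(hit rate) = z(0.586) = 0.2173
z(FA) = z(H) − d' = 0.2173 − 0.57 = -0.3527
false-alarm rate = Φ(-0.3527) = 0.3622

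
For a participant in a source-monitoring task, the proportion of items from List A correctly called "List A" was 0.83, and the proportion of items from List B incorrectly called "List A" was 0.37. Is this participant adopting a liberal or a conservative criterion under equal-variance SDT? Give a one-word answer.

liberal

z(H) = 0.954, z(FA) = -0.332
c = −½·(z(H) + z(FA)) = -0.311
c < 0 → liberal criterion (biased toward responding “yes”).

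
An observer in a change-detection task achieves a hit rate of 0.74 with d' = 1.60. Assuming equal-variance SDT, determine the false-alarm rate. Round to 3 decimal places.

z(hit rate) = z(0.74) = 0.6433
z(FA) = z(H) − d' = 0.6433 − 1.60 = -0.9567
false-alarm rate = Φ(-0.9567) = 0.1694

false-alarm rate = 0.169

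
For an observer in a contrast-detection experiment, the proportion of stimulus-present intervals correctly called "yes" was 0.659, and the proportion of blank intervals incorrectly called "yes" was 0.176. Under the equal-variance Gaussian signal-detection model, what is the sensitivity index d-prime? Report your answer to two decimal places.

d-prime = 1.34

z(H) = z(0.659) = 0.410
z(FA) = z(0.176) = -0.931
d' = z(H) − z(FA) = 0.410 − (-0.931) = 1.341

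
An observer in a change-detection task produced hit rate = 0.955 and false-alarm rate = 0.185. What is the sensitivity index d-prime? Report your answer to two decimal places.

d-prime = 2.59

z(H) = 1.695
z(FA) = -0.896
d' = z(H) − z(FA) = 1.695 − (-0.896) = 2.591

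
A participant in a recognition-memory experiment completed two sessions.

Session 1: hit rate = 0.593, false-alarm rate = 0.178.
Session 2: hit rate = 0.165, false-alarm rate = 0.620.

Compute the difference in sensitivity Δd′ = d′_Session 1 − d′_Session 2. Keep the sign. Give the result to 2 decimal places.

Session 1: z(0.593) = 0.235, z(0.178) = -0.923, d' = 1.158
Session 2: z(0.165) = -0.974, z(0.620) = 0.305, d' = -1.279
Δd' = d'_Session 1 − d'_Session 2 = 1.158 − (-1.279) = 2.437
Session 1 has the higher sensitivity.

Δd′ = 2.44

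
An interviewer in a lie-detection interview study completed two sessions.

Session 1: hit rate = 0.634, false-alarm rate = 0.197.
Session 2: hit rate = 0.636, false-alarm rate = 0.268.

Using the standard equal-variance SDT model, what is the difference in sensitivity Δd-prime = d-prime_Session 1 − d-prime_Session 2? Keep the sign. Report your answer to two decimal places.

Δd-prime = 0.23

Session 1: z(0.634) = 0.342, z(0.197) = -0.852, d' = 1.194
Session 2: z(0.636) = 0.348, z(0.268) = -0.619, d' = 0.967
Δd' = d'_Session 1 − d'_Session 2 = 1.194 − 0.967 = 0.227
Session 1 has the higher sensitivity.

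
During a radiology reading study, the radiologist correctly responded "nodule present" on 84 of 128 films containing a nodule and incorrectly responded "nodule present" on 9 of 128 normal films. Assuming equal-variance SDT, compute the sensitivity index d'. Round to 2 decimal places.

d' = 1.88

H = 84/128 = 0.6562
FA = 9/128 = 0.0703
Φ⁻¹(H) = Φ⁻¹(0.6562) = 0.4021
Φ⁻¹(FA) = Φ⁻¹(0.0703) = -1.4736
d' = z(H) − z(FA) = 0.4021 − (-1.4736) = 1.8757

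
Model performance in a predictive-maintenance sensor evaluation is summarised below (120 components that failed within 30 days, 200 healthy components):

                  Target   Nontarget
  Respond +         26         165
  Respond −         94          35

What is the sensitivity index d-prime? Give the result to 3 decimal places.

d-prime = -1.718

H = 26/120 = 0.2167
FA = 165/200 = 0.8250
z(H) = -0.7834
z(FA) = 0.9346
d' = z(H) − z(FA) = -0.7834 − 0.9346 = -1.7180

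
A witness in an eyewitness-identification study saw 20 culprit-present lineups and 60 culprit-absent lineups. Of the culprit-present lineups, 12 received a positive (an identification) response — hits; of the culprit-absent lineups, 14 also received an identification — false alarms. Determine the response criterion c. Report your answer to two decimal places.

c = 0.24

H = 12/20 = 0.6000
FA = 14/60 = 0.2333
z(H) = 0.2533
z(FA) = -0.7280
c = −½·[z(H) + z(FA)] = −0.5 × (0.2533 + (-0.7280)) = 0.23735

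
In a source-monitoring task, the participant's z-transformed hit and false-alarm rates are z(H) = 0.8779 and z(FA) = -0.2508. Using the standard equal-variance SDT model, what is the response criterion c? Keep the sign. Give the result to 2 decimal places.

c = −½·[z(H) + z(FA)] = −½·(0.8779 + (-0.2508)) = -0.31355

c = -0.31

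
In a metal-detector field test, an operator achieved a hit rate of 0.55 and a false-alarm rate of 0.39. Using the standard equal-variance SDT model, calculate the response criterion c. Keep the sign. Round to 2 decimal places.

z(H) = 0.1257
z(FA) = -0.2793
c = −½·[z(H) + z(FA)] = −0.5 × (0.1257 + (-0.2793)) = 0.0768

c = 0.08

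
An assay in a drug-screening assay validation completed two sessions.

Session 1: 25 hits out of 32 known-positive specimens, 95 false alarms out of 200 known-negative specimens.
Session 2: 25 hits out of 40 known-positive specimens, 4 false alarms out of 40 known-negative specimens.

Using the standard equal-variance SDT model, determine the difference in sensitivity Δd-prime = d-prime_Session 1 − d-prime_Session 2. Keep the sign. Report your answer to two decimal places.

Δd-prime = -0.76

Session 1: z(0.7812) = 0.776, z(0.4750) = -0.063, d' = 0.839
Session 2: z(0.6250) = 0.319, z(0.1000) = -1.282, d' = 1.601
Δd' = d'_Session 1 − d'_Session 2 = 0.839 − 1.601 = -0.762
Session 2 has the higher sensitivity.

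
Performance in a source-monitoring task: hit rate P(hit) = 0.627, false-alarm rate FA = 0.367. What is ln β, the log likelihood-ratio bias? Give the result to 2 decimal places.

z(H) = 0.324
z(FA) = -0.340
ln β = −½·[z(H)² − z(FA)²] = −0.5 × (0.105 − 0.116) = 0.0055

ln β = 0.01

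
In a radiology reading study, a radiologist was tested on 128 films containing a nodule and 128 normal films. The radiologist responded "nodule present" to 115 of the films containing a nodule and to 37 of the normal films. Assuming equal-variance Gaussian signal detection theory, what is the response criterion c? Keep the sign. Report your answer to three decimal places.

H = 115/128 = 0.8984
FA = 37/128 = 0.2891
z(0.8984) = 1.2725, z(0.2891) = -0.5560
c = −½·[z(H) + z(FA)] = −0.5 × (1.2725 + (-0.5560)) = -0.35825

c = -0.358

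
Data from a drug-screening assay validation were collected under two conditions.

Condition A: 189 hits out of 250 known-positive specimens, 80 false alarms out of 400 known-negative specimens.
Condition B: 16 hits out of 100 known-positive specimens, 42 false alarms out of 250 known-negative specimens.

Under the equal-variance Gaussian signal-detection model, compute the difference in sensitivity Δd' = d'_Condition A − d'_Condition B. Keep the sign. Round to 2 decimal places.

Δd' = 1.57

Condition A: z(0.7560) = 0.693, z(0.2000) = -0.842, d' = 1.535
Condition B: z(0.1600) = -0.994, z(0.1680) = -0.962, d' = -0.032
Δd' = d'_Condition A − d'_Condition B = 1.535 − (-0.032) = 1.567
Condition A has the higher sensitivity.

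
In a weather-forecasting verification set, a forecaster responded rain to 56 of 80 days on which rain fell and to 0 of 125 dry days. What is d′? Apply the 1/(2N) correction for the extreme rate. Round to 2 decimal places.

The false-alarm rate is 0/125 = 0, so apply the 1/(2N) correction: FA → 1/(2·125) = 0.00400.
z(H) = z(0.70000) = 0.524
z(FA) = z(0.00400) = -2.652
d' = 0.524 − (-2.652) = 3.176

d′ = 3.18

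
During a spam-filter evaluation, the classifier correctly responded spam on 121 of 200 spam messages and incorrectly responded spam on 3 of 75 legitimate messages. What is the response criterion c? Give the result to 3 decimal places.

c = 0.742

H = 121/200 = 0.6050
FA = 3/75 = 0.0400
z(0.6050) = 0.2663, z(0.0400) = -1.7507
c = −½·[z(H) + z(FA)] = −0.5 × (0.2663 + (-1.7507)) = 0.7422
c > 0: the classifier has a conservative response bias.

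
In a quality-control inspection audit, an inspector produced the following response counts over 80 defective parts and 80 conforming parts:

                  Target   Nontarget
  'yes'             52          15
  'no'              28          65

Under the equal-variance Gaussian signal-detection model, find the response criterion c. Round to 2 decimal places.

H = 52/80 = 0.6500
FA = 15/80 = 0.1875
Φ⁻¹(H) = Φ⁻¹(0.6500) = 0.385
Φ⁻¹(FA) = Φ⁻¹(0.1875) = -0.887
c = −½·[z(H) + z(FA)] = −0.5 × (0.385 + (-0.887)) = 0.251
c > 0: the inspector has a conservative response bias.

c = 0.25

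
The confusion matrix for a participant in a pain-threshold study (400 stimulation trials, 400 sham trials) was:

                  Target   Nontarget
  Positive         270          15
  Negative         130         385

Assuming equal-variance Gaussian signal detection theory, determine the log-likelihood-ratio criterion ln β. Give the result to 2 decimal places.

ln β = 1.48

H = 270/400 = 0.6750
FA = 15/400 = 0.0375
Φ⁻¹(0.6750) = 0.454, Φ⁻¹(0.0375) = -1.780
ln β = −½·[z(H)² − z(FA)²] = −0.5 × (0.206 − 3.168) = 1.481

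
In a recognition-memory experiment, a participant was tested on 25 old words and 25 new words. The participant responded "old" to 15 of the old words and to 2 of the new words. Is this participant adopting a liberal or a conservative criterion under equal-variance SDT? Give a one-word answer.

conservative

z(H) = 0.253, z(FA) = -1.405
c = −½·(z(H) + z(FA)) = 0.576
c > 0 → conservative criterion (biased toward responding “no”).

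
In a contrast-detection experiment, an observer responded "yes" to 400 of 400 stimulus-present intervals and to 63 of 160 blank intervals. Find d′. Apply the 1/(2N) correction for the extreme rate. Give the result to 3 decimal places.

The hit rate is 400/400 = 1, so apply the 1/(2N) correction: H → 1 − 1/(2·400) = 0.99875.
z(H) = z(0.99875) = 3.0233
z(FA) = z(0.39375) = -0.2696
d' = 3.0233 − (-0.2696) = 3.2929

d′ = 3.293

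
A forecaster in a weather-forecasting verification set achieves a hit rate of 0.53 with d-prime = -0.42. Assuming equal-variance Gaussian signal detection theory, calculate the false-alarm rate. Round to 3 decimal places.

false-alarm rate = 0.690

z(hit rate) = z(0.53) = 0.0753
z(FA) = z(H) − d' = 0.0753 − (-0.42) = 0.4953
false-alarm rate = Φ(0.4953) = 0.6898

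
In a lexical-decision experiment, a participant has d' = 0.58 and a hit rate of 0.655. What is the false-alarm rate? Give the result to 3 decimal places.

z(hit rate) = z(0.655) = 0.3989
z(FA) = z(H) − d' = 0.3989 − 0.58 = -0.1811
false-alarm rate = Φ(-0.1811) = 0.4281

false-alarm rate = 0.428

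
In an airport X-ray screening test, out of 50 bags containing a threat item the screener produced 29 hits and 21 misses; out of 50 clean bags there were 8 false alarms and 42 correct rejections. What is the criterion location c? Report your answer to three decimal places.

c = 0.396

H = 29/50 = 0.5800
FA = 8/50 = 0.1600
Φ⁻¹(H) = Φ⁻¹(0.5800) = 0.2019
Φ⁻¹(FA) = Φ⁻¹(0.1600) = -0.9945
c = −½·[z(H) + z(FA)] = −0.5 × (0.2019 + (-0.9945)) = 0.3963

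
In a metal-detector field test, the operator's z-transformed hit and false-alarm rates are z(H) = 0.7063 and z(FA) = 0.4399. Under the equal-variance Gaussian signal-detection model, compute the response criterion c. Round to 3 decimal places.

c = -0.573

c = −½·[z(H) + z(FA)] = −½·(0.7063 + 0.4399) = -0.5731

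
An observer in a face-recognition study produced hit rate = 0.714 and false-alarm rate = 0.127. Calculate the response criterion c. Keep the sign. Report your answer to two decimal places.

Φ⁻¹(0.714) = 0.5651, Φ⁻¹(0.127) = -1.1407
c = −½·[z(H) + z(FA)] = −0.5 × (0.5651 + (-1.1407)) = 0.2878
c > 0: the observer has a conservative response bias.

c = 0.29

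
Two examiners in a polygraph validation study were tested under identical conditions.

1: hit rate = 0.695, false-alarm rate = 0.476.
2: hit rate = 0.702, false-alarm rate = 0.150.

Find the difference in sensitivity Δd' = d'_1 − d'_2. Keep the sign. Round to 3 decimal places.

1: z(0.695) = 0.5101, z(0.476) = -0.0602, d' = 0.5703
2: z(0.702) = 0.5302, z(0.150) = -1.0364, d' = 1.5666
Δd' = d'_1 − d'_2 = 0.5703 − 1.5666 = -0.9963
2 has the higher sensitivity.

Δd' = -0.996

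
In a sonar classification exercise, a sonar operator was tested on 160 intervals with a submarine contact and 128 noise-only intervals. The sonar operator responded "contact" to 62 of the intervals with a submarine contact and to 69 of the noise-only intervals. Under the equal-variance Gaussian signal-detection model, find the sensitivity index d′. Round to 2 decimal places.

H = 62/160 = 0.3875
FA = 69/128 = 0.5391
Φ⁻¹(H) = Φ⁻¹(0.3875) = -0.2858
Φ⁻¹(FA) = Φ⁻¹(0.5391) = 0.0982
d' = z(H) − z(FA) = -0.2858 − 0.0982 = -0.3840

d′ = -0.38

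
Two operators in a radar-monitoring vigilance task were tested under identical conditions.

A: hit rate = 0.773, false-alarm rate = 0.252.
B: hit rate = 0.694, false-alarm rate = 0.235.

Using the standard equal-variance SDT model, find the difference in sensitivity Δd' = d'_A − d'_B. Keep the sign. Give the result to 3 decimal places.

A: z(0.773) = 0.7488, z(0.252) = -0.6682, d' = 1.4170
B: z(0.694) = 0.5072, z(0.235) = -0.7225, d' = 1.2297
Δd' = d'_A − d'_B = 1.4170 − 1.2297 = 0.1873
A has the higher sensitivity.

Δd' = 0.187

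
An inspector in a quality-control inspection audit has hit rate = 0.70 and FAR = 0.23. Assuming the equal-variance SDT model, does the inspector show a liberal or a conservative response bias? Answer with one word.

conservative

z(H) = 0.524, z(FA) = -0.739
c = −½·(z(H) + z(FA)) = 0.1075
c > 0 → conservative criterion (biased toward responding “no”).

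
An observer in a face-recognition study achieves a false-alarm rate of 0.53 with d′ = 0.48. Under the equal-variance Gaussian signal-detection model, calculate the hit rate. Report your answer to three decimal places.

hit rate = 0.711

z(false-alarm rate) = z(0.53) = 0.0753
z(H) = z(FA) + d' = 0.0753 + 0.48 = 0.5553
hit rate = Φ(0.5553) = 0.7107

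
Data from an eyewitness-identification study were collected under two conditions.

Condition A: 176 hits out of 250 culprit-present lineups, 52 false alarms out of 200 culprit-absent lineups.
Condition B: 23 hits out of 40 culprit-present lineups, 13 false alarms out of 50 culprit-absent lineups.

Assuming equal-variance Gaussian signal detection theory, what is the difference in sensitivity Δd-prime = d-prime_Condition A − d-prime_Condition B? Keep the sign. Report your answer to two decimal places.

Δd-prime = 0.35

Condition A: z(0.7040) = 0.536, z(0.2600) = -0.643, d' = 1.179
Condition B: z(0.5750) = 0.189, z(0.2600) = -0.643, d' = 0.832
Δd' = d'_Condition A − d'_Condition B = 1.179 − 0.832 = 0.347
Condition A has the higher sensitivity.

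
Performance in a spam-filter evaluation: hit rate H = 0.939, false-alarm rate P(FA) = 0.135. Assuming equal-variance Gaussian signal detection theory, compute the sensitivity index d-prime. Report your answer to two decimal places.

d-prime = 2.65

Φ⁻¹(H) = Φ⁻¹(0.939) = 1.546
Φ⁻¹(FA) = Φ⁻¹(0.135) = -1.103
d' = z(H) − z(FA) = 1.546 − (-1.103) = 2.649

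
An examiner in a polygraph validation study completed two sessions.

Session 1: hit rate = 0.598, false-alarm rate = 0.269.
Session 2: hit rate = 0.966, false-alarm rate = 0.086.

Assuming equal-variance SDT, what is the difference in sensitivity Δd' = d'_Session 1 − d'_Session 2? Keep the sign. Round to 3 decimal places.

Session 1: z(0.598) = 0.2482, z(0.269) = -0.6158, d' = 0.8640
Session 2: z(0.966) = 1.8250, z(0.086) = -1.3658, d' = 3.1908
Δd' = d'_Session 1 − d'_Session 2 = 0.8640 − 3.1908 = -2.3268
Session 2 has the higher sensitivity.

Δd' = -2.327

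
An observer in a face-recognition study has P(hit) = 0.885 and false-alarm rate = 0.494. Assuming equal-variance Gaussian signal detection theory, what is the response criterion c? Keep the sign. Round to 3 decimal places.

c = -0.593

Φ⁻¹(0.885) = 1.2004, Φ⁻¹(0.494) = -0.0150
c = −½·[z(H) + z(FA)] = −0.5 × (1.2004 + (-0.0150)) = -0.5927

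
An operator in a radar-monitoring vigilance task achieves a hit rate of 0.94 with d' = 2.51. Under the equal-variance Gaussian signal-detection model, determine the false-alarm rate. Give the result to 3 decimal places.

false-alarm rate = 0.170

z(hit rate) = z(0.94) = 1.5548
z(FA) = z(H) − d' = 1.5548 − 2.51 = -0.9552
false-alarm rate = Φ(-0.9552) = 0.1697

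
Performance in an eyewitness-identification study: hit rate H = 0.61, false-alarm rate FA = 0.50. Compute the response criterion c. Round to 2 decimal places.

c = -0.14

Φ⁻¹(0.61) = 0.2793, Φ⁻¹(0.50) = 0.0000
c = −½·[z(H) + z(FA)] = −0.5 × (0.2793 + 0.0000) = -0.13965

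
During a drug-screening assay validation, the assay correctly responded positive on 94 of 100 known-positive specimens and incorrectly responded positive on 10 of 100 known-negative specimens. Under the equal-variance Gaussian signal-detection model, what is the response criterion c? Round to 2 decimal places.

H = 94/100 = 0.9400
FA = 10/100 = 0.1000
z(H) = z(0.9400) = 1.555
z(FA) = z(0.1000) = -1.282
c = −½·[z(H) + z(FA)] = −0.5 × (1.555 + (-1.282)) = -0.1365
c < 0: the assay has a liberal response bias.

c = -0.14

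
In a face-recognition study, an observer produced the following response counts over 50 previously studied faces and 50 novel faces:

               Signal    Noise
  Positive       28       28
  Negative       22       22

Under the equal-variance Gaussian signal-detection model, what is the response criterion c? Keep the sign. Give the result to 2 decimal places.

H = 28/50 = 0.5600
FA = 28/50 = 0.5600
z(H) = z(0.5600) = 0.1510
z(FA) = z(0.5600) = 0.1510
c = −½·[z(H) + z(FA)] = −0.5 × (0.1510 + 0.1510) = -0.1510

c = -0.15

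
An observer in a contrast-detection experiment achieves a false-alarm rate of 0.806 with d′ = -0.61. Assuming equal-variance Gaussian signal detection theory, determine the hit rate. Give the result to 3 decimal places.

z(false-alarm rate) = z(0.806) = 0.8633
z(H) = z(FA) + d' = 0.8633 + (-0.61) = 0.2533
hit rate = Φ(0.2533) = 0.6000

hit rate = 0.600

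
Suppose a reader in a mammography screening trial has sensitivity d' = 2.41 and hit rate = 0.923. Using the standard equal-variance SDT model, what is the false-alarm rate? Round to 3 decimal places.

z(hit rate) = z(0.923) = 1.4255
z(FA) = z(H) − d' = 1.4255 − 2.41 = -0.9845
false-alarm rate = Φ(-0.9845) = 0.1624

false-alarm rate = 0.162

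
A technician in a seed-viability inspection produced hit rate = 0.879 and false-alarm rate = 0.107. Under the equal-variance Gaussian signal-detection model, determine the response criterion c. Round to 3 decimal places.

c = 0.036

z(H) = z(0.879) = 1.1700
z(FA) = z(0.107) = -1.2426
c = −½·[z(H) + z(FA)] = −0.5 × (1.1700 + (-1.2426)) = 0.0363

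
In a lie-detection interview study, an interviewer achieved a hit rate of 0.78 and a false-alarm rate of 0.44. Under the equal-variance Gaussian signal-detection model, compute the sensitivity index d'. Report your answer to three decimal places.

z(H) = z(0.78) = 0.7722
z(FA) = z(0.44) = -0.1510
d' = z(H) − z(FA) = 0.7722 − (-0.1510) = 0.9232

d' = 0.923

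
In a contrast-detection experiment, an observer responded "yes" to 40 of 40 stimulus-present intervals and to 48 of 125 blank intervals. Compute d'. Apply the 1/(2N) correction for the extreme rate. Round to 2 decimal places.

d' = 2.54

The hit rate is 40/40 = 1, so apply the 1/(2N) correction: H → 1 − 1/(2·40) = 0.98750.
z(H) = z(0.98750) = 2.241
z(FA) = z(0.38400) = -0.295
d' = 2.241 − (-0.295) = 2.536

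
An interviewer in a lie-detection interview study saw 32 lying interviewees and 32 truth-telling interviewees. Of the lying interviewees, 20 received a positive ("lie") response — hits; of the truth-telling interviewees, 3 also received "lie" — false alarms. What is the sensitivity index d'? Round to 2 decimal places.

H = 20/32 = 0.6250
FA = 3/32 = 0.0938
Φ⁻¹(H) = Φ⁻¹(0.6250) = 0.319
Φ⁻¹(FA) = Φ⁻¹(0.0938) = -1.318
d' = z(H) − z(FA) = 0.319 − (-1.318) = 1.637

d' = 1.64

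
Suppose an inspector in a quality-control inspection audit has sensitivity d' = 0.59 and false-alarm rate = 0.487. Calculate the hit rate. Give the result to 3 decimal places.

hit rate = 0.711

z(false-alarm rate) = z(0.487) = -0.0326
z(H) = z(FA) + d' = -0.0326 + 0.59 = 0.5574
hit rate = Φ(0.5574) = 0.7114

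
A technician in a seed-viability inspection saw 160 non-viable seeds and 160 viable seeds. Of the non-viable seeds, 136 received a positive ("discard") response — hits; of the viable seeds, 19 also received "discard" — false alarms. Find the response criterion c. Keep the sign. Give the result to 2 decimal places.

c = 0.07

H = 136/160 = 0.8500
FA = 19/160 = 0.1187
z(H) = 1.0364
z(FA) = -1.1815
c = −½·[z(H) + z(FA)] = −0.5 × (1.0364 + (-1.1815)) = 0.07255
c > 0: the technician has a conservative response bias.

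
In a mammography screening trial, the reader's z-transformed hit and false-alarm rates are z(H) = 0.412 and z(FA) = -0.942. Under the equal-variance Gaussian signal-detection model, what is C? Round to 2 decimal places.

C = 0.27

c = −½·[z(H) + z(FA)] = −½·(0.412 + (-0.942)) = 0.265
c > 0: the reader has a conservative response bias.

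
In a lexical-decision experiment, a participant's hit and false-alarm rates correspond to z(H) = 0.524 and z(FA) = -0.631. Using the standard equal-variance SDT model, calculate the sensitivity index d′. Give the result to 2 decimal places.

d′ = 1.16

d' = z(H) − z(FA) = 0.524 − (-0.631) = 1.155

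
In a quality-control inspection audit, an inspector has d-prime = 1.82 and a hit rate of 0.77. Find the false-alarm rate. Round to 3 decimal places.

z(hit rate) = z(0.77) = 0.7388
z(FA) = z(H) − d' = 0.7388 − 1.82 = -1.0812
false-alarm rate = Φ(-1.0812) = 0.1398

false-alarm rate = 0.140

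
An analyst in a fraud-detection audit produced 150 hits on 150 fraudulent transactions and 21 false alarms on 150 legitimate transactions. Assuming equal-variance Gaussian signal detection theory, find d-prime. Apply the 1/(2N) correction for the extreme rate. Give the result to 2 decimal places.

d-prime = 3.79

The hit rate is 150/150 = 1, so apply the 1/(2N) correction: H → 1 − 1/(2·150) = 0.99667.
z(H) = z(0.99667) = 2.713
z(FA) = z(0.14000) = -1.080
d' = 2.713 − (-1.080) = 3.793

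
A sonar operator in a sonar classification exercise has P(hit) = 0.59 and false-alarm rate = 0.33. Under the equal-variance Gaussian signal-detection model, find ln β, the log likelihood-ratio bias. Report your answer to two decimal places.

z(H) = z(0.59) = 0.228
z(FA) = z(0.33) = -0.440
ln β = −½·[z(H)² − z(FA)²] = −0.5 × (0.052 − 0.194) = 0.071

ln β = 0.07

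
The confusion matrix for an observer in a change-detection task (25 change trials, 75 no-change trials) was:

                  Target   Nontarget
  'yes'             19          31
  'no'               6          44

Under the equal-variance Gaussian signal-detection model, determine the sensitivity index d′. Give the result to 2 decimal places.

d′ = 0.93

H = 19/25 = 0.7600
FA = 31/75 = 0.4133
z(H) = 0.706
z(FA) = -0.219
d' = z(H) − z(FA) = 0.706 − (-0.219) = 0.925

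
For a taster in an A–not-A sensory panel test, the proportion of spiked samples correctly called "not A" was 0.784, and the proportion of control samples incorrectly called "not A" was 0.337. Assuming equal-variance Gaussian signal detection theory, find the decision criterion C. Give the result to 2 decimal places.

z(0.784) = 0.786, z(0.337) = -0.421
c = −½·[z(H) + z(FA)] = −0.5 × (0.786 + (-0.421)) = -0.1825
c < 0: the taster has a liberal response bias.

C = -0.18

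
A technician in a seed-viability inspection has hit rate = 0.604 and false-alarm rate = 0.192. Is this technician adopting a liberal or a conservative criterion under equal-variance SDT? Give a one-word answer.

conservative

z(H) = 0.264, z(FA) = -0.871
c = −½·(z(H) + z(FA)) = 0.3035
c > 0 → conservative criterion (biased toward responding “no”).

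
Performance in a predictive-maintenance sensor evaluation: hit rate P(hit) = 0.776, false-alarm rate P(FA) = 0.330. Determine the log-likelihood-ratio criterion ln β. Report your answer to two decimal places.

ln β = -0.19

Φ⁻¹(H) = Φ⁻¹(0.776) = 0.759
Φ⁻¹(FA) = Φ⁻¹(0.330) = -0.440
ln β = −½·[z(H)² − z(FA)²] = −0.5 × (0.576 − 0.194) = -0.191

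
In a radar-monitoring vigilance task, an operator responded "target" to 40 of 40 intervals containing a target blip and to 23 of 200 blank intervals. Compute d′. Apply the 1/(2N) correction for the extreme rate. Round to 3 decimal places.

d′ = 3.442

The hit rate is 40/40 = 1, so apply the 1/(2N) correction: H → 1 − 1/(2·40) = 0.98750.
z(H) = z(0.98750) = 2.2414
z(FA) = z(0.11500) = -1.2004
d' = 2.2414 − (-1.2004) = 3.4418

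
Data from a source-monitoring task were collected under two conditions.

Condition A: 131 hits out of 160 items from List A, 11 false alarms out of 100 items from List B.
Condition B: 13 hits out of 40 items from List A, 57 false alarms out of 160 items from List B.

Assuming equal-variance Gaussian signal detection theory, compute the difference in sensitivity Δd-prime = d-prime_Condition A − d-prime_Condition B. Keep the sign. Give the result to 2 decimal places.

Condition A: z(0.8187) = 0.910, z(0.1100) = -1.227, d' = 2.137
Condition B: z(0.3250) = -0.454, z(0.3563) = -0.368, d' = -0.086
Δd' = d'_Condition A − d'_Condition B = 2.137 − (-0.086) = 2.223
Condition A has the higher sensitivity.

Δd-prime = 2.22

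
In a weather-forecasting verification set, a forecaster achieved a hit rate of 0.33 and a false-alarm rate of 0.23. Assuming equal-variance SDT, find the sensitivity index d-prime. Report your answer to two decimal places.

Φ⁻¹(H) = -0.4399
Φ⁻¹(FA) = -0.7388
d' = z(H) − z(FA) = -0.4399 − (-0.7388) = 0.2989

d-prime = 0.30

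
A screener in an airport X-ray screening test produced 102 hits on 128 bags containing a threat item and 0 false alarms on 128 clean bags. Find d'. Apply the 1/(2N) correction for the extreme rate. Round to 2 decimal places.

d' = 3.49

The false-alarm rate is 0/128 = 0, so apply the 1/(2N) correction: FA → 1/(2·128) = 0.00391.
z(H) = z(0.79688) = 0.831
z(FA) = z(0.00391) = -2.660
d' = 0.831 − (-2.660) = 3.491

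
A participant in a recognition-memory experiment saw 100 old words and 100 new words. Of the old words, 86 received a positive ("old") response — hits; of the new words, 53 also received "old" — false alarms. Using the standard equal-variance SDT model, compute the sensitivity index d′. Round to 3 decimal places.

H = 86/100 = 0.8600
FA = 53/100 = 0.5300
Φ⁻¹(H) = 1.0803
Φ⁻¹(FA) = 0.0753
d' = z(H) − z(FA) = 1.0803 − 0.0753 = 1.0050

d′ = 1.005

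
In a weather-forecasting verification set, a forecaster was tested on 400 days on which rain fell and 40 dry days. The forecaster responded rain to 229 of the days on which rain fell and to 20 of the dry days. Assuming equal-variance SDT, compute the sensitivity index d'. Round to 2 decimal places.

d' = 0.18

H = 229/400 = 0.5725
FA = 20/40 = 0.5000
Φ⁻¹(H) = Φ⁻¹(0.5725) = 0.183
Φ⁻¹(FA) = Φ⁻¹(0.5000) = 0.000
d' = z(H) − z(FA) = 0.183 − 0.000 = 0.183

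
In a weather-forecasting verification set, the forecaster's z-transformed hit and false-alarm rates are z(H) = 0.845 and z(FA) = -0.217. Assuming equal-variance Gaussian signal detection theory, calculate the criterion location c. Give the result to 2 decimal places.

c = −½·[z(H) + z(FA)] = −½·(0.845 + (-0.217)) = -0.314
c < 0: the forecaster has a liberal response bias.

c = -0.31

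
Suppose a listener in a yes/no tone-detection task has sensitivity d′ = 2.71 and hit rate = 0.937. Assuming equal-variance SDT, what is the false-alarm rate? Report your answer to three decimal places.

false-alarm rate = 0.119

z(hit rate) = z(0.937) = 1.5301
z(FA) = z(H) − d' = 1.5301 − 2.71 = -1.1799
false-alarm rate = Φ(-1.1799) = 0.1190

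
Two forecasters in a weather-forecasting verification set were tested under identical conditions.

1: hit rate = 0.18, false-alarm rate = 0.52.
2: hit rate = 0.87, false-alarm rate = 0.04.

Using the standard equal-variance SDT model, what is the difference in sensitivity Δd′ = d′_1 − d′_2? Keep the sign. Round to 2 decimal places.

Δd′ = -3.84

1: z(0.18) = -0.915, z(0.52) = 0.050, d' = -0.965
2: z(0.87) = 1.126, z(0.04) = -1.751, d' = 2.877
Δd' = d'_1 − d'_2 = -0.965 − 2.877 = -3.842
2 has the higher sensitivity.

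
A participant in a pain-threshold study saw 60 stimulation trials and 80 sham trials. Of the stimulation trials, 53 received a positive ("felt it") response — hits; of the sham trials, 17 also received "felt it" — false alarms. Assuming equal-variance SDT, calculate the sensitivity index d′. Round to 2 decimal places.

H = 53/60 = 0.8833
FA = 17/80 = 0.2125
z(H) = z(0.8833) = 1.192
z(FA) = z(0.2125) = -0.798
d' = z(H) − z(FA) = 1.192 − (-0.798) = 1.990

d′ = 1.99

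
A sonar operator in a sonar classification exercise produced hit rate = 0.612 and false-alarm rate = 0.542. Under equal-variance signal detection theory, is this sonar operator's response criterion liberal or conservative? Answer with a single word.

z(H) = 0.285, z(FA) = 0.105
c = −½·(z(H) + z(FA)) = -0.195
c < 0 → liberal criterion (biased toward responding “yes”).

liberal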